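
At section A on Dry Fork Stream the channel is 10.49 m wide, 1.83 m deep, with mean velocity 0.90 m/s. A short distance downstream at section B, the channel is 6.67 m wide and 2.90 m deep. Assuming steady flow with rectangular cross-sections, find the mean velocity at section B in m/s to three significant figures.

Q = A₁V₁ = (10.49×1.83) × 0.90 = 17.28 m³/s
A₂ = 6.67 × 2.90 = 19.34 m²
V₂ = Q/A₂ = 17.28/19.34 = 0.8932 m/s

0.893 m/s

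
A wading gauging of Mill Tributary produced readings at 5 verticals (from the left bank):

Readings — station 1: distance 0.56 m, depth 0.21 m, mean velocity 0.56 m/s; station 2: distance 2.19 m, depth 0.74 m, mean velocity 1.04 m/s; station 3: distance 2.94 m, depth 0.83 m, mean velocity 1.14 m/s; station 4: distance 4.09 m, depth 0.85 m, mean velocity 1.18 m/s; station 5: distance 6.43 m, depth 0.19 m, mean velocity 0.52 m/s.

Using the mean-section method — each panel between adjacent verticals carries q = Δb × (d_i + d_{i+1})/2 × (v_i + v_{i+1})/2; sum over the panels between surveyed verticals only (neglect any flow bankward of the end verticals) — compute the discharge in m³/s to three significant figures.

Panel 1-2: Δb = 1.63 m, d̄ = (0.21+0.74)/2 = 0.475, v̄ = (0.56+1.04)/2 = 0.8 → q = 1.63×0.475×0.8 = 0.6194 m³/s
Panel 2-3: Δb = 0.75 m, d̄ = (0.74+0.83)/2 = 0.785, v̄ = (1.04+1.14)/2 = 1.09 → q = 0.75×0.785×1.09 = 0.6417 m³/s
Panel 3-4: Δb = 1.15 m, d̄ = (0.83+0.85)/2 = 0.84, v̄ = (1.14+1.18)/2 = 1.16 → q = 1.15×0.84×1.16 = 1.121 m³/s
Panel 4-5: Δb = 2.34 m, d̄ = (0.85+0.19)/2 = 0.52, v̄ = (1.18+0.52)/2 = 0.85 → q = 2.34×0.52×0.85 = 1.034 m³/s
Q = Σ q = 3.416 m³/s

3.42 m³/s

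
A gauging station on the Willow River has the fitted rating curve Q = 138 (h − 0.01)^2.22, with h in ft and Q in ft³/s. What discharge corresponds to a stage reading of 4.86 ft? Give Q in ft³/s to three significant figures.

Q = 138 × (4.86 − 0.01)^2.22 = 138 × 4.85^2.22 = 4594 ft³/s

4590 ft³/s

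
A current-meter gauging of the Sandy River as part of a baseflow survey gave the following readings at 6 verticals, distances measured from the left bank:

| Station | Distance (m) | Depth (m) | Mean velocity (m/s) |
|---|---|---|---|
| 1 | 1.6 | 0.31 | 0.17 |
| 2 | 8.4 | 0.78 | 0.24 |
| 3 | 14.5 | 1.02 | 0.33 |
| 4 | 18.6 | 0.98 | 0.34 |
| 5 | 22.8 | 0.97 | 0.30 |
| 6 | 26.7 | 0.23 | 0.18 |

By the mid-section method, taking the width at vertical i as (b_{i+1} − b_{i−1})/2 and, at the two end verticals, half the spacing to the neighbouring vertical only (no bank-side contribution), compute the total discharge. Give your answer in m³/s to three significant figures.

w_1 = (8.4 − 1.6)/2 = 3.4 m; q_1 = 0.17 × 0.31 × 3.4 = 0.1792 m³/s
w_2 = (14.5 − 1.6)/2 = 6.45 m; q_2 = 0.24 × 0.78 × 6.45 = 1.207 m³/s
w_3 = (18.6 − 8.4)/2 = 5.1 m; q_3 = 0.33 × 1.02 × 5.1 = 1.717 m³/s
w_4 = (22.8 − 14.5)/2 = 4.15 m; q_4 = 0.34 × 0.98 × 4.15 = 1.383 m³/s
w_5 = (26.7 − 18.6)/2 = 4.05 m; q_5 = 0.30 × 0.97 × 4.05 = 1.179 m³/s
w_6 = (26.7 − 22.8)/2 = 1.95 m; q_6 = 0.18 × 0.23 × 1.95 = 0.08073 m³/s
Q = Σ qᵢ = 5.745 m³/s

5.75 m³/s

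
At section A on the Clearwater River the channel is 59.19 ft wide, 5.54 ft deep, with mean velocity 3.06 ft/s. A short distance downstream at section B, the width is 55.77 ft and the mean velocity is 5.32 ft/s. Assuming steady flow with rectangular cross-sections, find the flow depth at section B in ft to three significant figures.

3.38 ft

Q = A₁V₁ = (59.19×5.54) × 3.06 = 1003 ft³/s
d₂ = Q/(b₂ V₂) = 1003/(55.77×5.32) = 3.382 ft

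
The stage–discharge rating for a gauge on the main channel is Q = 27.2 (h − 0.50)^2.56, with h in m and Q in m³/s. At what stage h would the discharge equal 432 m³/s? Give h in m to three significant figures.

h − h₀ = (Q/C)^(1/b) = (432/27.2)^(1/2.56) = 2.945 m
h = 0.50 + 2.945 = 3.445 m

3.45 m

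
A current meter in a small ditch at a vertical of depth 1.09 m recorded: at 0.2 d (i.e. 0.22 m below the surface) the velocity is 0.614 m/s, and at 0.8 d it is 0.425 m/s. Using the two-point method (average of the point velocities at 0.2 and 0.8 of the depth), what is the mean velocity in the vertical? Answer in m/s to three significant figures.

v̄ = (0.614 + 0.425) / 2 = 0.5195 m/s

0.520 m/s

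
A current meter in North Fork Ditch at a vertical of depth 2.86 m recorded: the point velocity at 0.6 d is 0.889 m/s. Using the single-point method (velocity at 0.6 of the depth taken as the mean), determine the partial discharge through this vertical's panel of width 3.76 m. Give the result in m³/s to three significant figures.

9.56 m³/s

v̄ = v₀.₆ = 0.889 m/s
q = v̄ × d × w = 0.8890 × 2.86 × 3.76 = 9.560 m³/s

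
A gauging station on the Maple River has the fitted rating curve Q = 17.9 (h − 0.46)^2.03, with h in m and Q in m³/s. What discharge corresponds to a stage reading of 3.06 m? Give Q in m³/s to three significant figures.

Q = 17.9 × (3.06 − 0.46)^2.03 = 17.9 × 2.6^2.03 = 124.5 m³/s

125 m³/s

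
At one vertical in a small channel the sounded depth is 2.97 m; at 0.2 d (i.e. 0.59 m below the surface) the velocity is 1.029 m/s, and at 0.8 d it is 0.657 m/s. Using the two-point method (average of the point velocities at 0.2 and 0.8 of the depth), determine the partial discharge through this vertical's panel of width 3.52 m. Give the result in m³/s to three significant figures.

8.81 m³/s

v̄ = (1.029 + 0.657) / 2 = 0.8430 m/s
q = v̄ × d × w = 0.8430 × 2.97 × 3.52 = 8.813 m³/s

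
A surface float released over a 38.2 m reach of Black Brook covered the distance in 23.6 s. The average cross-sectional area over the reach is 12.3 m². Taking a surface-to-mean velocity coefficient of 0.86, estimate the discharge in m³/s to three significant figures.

v_surface = L / t̄ = 38.2 / 23.6 = 1.619 m/s
v_mean = 0.86 × 1.619 = 1.392 m/s
Q = A × v_mean = 12.3 × 1.392 = 17.12 m³/s

17.1 m³/s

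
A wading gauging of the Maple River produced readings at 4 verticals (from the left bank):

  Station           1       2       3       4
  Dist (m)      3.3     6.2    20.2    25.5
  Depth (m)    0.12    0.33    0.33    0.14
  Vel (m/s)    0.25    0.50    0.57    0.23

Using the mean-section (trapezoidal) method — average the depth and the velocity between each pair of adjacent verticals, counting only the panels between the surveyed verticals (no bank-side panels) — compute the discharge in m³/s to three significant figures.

Panel 1-2: Δb = 2.9 m, d̄ = (0.12+0.33)/2 = 0.225, v̄ = (0.25+0.50)/2 = 0.375 → q = 2.9×0.225×0.375 = 0.2447 m³/s
Panel 2-3: Δb = 14 m, d̄ = (0.33+0.33)/2 = 0.33, v̄ = (0.50+0.57)/2 = 0.535 → q = 14×0.33×0.535 = 2.472 m³/s
Panel 3-4: Δb = 5.3 m, d̄ = (0.33+0.14)/2 = 0.235, v̄ = (0.57+0.23)/2 = 0.4 → q = 5.3×0.235×0.4 = 0.4982 m³/s
Q = Σ q = 3.215 m³/s

3.21 m³/s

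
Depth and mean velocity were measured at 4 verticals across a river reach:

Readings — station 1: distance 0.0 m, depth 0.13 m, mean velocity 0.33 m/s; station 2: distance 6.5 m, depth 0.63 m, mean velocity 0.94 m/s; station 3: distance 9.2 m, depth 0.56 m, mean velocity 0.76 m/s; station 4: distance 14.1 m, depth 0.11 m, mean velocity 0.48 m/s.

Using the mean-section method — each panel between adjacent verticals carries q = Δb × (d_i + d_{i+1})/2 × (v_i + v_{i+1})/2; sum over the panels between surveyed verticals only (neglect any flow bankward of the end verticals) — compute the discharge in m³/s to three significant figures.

3.95 m³/s

Panel 1-2: Δb = 6.5 m, d̄ = (0.13+0.63)/2 = 0.38, v̄ = (0.33+0.94)/2 = 0.635 → q = 6.5×0.38×0.635 = 1.568 m³/s
Panel 2-3: Δb = 2.7 m, d̄ = (0.63+0.56)/2 = 0.595, v̄ = (0.94+0.76)/2 = 0.85 → q = 2.7×0.595×0.85 = 1.366 m³/s
Panel 3-4: Δb = 4.9 m, d̄ = (0.56+0.11)/2 = 0.335, v̄ = (0.76+0.48)/2 = 0.62 → q = 4.9×0.335×0.62 = 1.018 m³/s
Q = Σ q = 3.952 m³/s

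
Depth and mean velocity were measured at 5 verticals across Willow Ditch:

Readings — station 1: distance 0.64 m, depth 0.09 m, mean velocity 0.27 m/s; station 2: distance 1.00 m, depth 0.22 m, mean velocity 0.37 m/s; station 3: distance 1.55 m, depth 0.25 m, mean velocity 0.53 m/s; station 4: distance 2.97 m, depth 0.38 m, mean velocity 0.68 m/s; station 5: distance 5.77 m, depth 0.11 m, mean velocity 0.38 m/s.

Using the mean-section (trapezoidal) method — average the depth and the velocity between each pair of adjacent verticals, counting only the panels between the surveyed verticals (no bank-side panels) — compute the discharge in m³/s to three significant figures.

0.710 m³/s

Panel 1-2: Δb = 0.36 m, d̄ = (0.09+0.22)/2 = 0.155, v̄ = (0.27+0.37)/2 = 0.32 → q = 0.36×0.155×0.32 = 0.01786 m³/s
Panel 2-3: Δb = 0.55 m, d̄ = (0.22+0.25)/2 = 0.235, v̄ = (0.37+0.53)/2 = 0.45 → q = 0.55×0.235×0.45 = 0.05816 m³/s
Panel 3-4: Δb = 1.42 m, d̄ = (0.25+0.38)/2 = 0.315, v̄ = (0.53+0.68)/2 = 0.605 → q = 1.42×0.315×0.605 = 0.2706 m³/s
Panel 4-5: Δb = 2.8 m, d̄ = (0.38+0.11)/2 = 0.245, v̄ = (0.68+0.38)/2 = 0.53 → q = 2.8×0.245×0.53 = 0.3636 m³/s
Q = Σ q = 0.7102 m³/s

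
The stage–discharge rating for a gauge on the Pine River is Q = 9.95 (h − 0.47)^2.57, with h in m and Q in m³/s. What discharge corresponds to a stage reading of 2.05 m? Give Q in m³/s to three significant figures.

32.2 m³/s

Q = 9.95 × (2.05 − 0.47)^2.57 = 9.95 × 1.58^2.57 = 32.24 m³/s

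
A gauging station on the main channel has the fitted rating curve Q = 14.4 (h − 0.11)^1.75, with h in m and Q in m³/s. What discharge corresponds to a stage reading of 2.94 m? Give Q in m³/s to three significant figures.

88.9 m³/s

Q = 14.4 × (2.94 − 0.11)^1.75 = 14.4 × 2.83^1.75 = 88.92 m³/s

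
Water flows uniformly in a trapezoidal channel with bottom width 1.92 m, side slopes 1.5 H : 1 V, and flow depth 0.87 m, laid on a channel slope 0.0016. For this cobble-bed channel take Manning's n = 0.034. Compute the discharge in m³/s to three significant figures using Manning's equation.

A = (b + z·y)·y = (1.92 + 1.5×0.87)×0.87 = 2.806 m²
P = b + 2y√(1+z²) = 1.92 + 2×0.87×√(1+1.5²) = 5.057 m
R = A/P = 2.806/5.057 = 0.5548 m
Q = (1/n)·A·R^(2/3)·S^(1/2) = (1/0.034) × 2.806 × 0.5548^(2/3) × 0.0016^(1/2) = 2.229 m³/s

2.23 m³/s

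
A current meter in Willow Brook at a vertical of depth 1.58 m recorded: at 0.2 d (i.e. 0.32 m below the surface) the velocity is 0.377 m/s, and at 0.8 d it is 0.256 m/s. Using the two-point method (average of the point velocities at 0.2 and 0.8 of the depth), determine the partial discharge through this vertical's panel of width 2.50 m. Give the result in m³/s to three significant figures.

1.25 m³/s

v̄ = (0.377 + 0.256) / 2 = 0.3165 m/s
q = v̄ × d × w = 0.3165 × 1.58 × 2.50 = 1.250 m³/s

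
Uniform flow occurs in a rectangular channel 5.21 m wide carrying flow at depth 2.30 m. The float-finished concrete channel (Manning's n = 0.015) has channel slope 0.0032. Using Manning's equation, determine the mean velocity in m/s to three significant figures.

A = b·y = 5.21 × 2.30 = 11.98 m²
P = b + 2y = 5.21 + 2×2.30 = 9.810 m
R = A/P = 11.98/9.810 = 1.222 m
Q = (1/n)·A·R^(2/3)·S^(1/2) = (1/0.015) × 11.98 × 1.222^(2/3) × 0.0032^(1/2) = 51.64 m³/s
V = Q/A = 51.64/11.98 = 4.309 m/s

4.31 m/s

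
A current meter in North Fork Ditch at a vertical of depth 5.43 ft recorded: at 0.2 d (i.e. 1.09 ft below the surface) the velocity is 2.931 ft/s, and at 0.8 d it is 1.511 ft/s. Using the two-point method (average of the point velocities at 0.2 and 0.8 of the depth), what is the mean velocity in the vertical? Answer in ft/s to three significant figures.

v̄ = (2.931 + 1.511) / 2 = 2.221 ft/s

2.22 ft/s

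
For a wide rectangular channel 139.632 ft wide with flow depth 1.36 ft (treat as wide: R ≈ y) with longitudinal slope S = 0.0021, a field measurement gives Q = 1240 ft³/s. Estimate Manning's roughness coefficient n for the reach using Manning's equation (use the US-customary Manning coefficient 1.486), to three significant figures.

0.0128

A = b·y = 139.632 × 1.36 = 189.9 ft²
Wide channel: R ≈ y = 1.36 ft
n = (1.486/Q)·A·R^(2/3)·S^(1/2) = (1.486/1240) × 189.9 × 1.228 × 0.04583 = 0.01280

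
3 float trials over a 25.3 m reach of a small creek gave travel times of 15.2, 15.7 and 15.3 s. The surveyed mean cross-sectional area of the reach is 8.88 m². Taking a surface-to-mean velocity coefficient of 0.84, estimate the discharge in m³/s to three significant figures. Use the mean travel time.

t̄ = (15.2 + 15.7 + 15.3) / 3 = 15.4 s
v_surface = L / t̄ = 25.3 / 15.4 = 1.643 m/s
v_mean = 0.84 × 1.643 = 1.380 m/s
Q = A × v_mean = 8.88 × 1.380 = 12.25 m³/s

12.3 m³/s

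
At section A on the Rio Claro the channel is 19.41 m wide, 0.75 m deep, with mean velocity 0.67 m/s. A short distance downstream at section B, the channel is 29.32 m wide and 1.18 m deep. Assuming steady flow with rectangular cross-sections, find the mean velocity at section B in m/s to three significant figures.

0.282 m/s

Q = A₁V₁ = (19.41×0.75) × 0.67 = 9.754 m³/s
A₂ = 29.32 × 1.18 = 34.60 m²
V₂ = Q/A₂ = 9.754/34.60 = 0.2819 m/s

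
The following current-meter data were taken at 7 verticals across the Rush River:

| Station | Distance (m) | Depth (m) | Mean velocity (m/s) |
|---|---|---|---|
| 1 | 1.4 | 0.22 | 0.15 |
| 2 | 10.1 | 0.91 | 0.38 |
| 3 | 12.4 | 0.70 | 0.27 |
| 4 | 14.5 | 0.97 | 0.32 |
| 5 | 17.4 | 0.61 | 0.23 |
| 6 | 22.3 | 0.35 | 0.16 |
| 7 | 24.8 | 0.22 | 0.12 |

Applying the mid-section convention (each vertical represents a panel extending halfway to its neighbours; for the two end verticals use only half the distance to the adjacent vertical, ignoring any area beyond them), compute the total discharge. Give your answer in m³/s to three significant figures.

4.02 m³/s

w_1 = (10.1 − 1.4)/2 = 4.35 m; q_1 = 0.15 × 0.22 × 4.35 = 0.1436 m³/s
w_2 = (12.4 − 1.4)/2 = 5.5 m; q_2 = 0.38 × 0.91 × 5.5 = 1.902 m³/s
w_3 = (14.5 − 10.1)/2 = 2.2 m; q_3 = 0.27 × 0.70 × 2.2 = 0.4158 m³/s
w_4 = (17.4 − 12.4)/2 = 2.5 m; q_4 = 0.32 × 0.97 × 2.5 = 0.7760 m³/s
w_5 = (22.3 − 14.5)/2 = 3.9 m; q_5 = 0.23 × 0.61 × 3.9 = 0.5472 m³/s
w_6 = (24.8 − 17.4)/2 = 3.7 m; q_6 = 0.16 × 0.35 × 3.7 = 0.2072 m³/s
w_7 = (24.8 − 22.3)/2 = 1.25 m; q_7 = 0.12 × 0.22 × 1.25 = 0.03300 m³/s
Q = Σ qᵢ = 4.025 m³/s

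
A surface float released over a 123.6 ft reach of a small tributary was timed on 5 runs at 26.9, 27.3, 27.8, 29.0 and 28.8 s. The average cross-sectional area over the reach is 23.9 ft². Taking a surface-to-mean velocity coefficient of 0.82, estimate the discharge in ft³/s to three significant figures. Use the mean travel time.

86.6 ft³/s

t̄ = (26.9 + 27.3 + 27.8 + 29.0 + 28.8) / 5 = 27.96 s
v_surface = L / t̄ = 123.6 / 27.96 = 4.421 ft/s
v_mean = 0.82 × 4.421 = 3.625 ft/s
Q = A × v_mean = 23.9 × 3.625 = 86.63 ft³/s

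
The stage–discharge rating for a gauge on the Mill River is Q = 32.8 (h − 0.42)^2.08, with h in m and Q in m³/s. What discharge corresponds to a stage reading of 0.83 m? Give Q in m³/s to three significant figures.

Q = 32.8 × (0.83 − 0.42)^2.08 = 32.8 × 0.41^2.08 = 5.134 m³/s

5.13 m³/s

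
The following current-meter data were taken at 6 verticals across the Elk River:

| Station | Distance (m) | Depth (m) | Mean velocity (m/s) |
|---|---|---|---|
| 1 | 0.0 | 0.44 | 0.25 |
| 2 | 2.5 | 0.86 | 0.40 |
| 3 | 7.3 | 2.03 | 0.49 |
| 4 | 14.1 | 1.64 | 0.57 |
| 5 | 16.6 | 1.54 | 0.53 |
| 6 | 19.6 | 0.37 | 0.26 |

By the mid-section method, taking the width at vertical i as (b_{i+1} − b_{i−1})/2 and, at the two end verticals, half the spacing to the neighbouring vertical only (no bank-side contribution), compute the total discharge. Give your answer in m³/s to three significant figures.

w_1 = (2.5 − 0.0)/2 = 1.25 m; q_1 = 0.25 × 0.44 × 1.25 = 0.1375 m³/s
w_2 = (7.3 − 0.0)/2 = 3.65 m; q_2 = 0.40 × 0.86 × 3.65 = 1.256 m³/s
w_3 = (14.1 − 2.5)/2 = 5.8 m; q_3 = 0.49 × 2.03 × 5.8 = 5.769 m³/s
w_4 = (16.6 − 7.3)/2 = 4.65 m; q_4 = 0.57 × 1.64 × 4.65 = 4.347 m³/s
w_5 = (19.6 − 14.1)/2 = 2.75 m; q_5 = 0.53 × 1.54 × 2.75 = 2.245 m³/s
w_6 = (19.6 − 16.6)/2 = 1.5 m; q_6 = 0.26 × 0.37 × 1.5 = 0.1443 m³/s
Q = Σ qᵢ = 13.90 m³/s

13.9 m³/s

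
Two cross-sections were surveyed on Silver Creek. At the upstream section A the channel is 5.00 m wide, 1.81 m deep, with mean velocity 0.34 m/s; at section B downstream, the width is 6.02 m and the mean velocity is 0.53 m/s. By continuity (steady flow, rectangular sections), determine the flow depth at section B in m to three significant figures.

0.964 m

Q = A₁V₁ = (5.00×1.81) × 0.34 = 3.077 m³/s
d₂ = Q/(b₂ V₂) = 3.077/(6.02×0.53) = 0.9644 m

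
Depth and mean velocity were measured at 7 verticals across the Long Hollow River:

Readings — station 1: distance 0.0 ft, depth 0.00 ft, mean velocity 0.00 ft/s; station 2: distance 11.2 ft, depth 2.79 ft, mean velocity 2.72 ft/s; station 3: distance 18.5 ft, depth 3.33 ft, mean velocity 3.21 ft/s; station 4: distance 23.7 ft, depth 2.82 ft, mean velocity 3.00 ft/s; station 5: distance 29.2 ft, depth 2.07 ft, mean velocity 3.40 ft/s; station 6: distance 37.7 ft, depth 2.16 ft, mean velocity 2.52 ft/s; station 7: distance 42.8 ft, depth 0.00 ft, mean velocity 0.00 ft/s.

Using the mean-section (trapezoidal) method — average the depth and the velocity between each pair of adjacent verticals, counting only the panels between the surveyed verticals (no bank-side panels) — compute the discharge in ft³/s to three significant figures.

Panel 1-2: Δb = 11.2 ft, d̄ = (0.00+2.79)/2 = 1.395, v̄ = (0.00+2.72)/2 = 1.36 → q = 11.2×1.395×1.36 = 21.25 ft³/s
Panel 2-3: Δb = 7.3 ft, d̄ = (2.79+3.33)/2 = 3.06, v̄ = (2.72+3.21)/2 = 2.965 → q = 7.3×3.06×2.965 = 66.23 ft³/s
Panel 3-4: Δb = 5.2 ft, d̄ = (3.33+2.82)/2 = 3.075, v̄ = (3.21+3.00)/2 = 3.105 → q = 5.2×3.075×3.105 = 49.65 ft³/s
Panel 4-5: Δb = 5.5 ft, d̄ = (2.82+2.07)/2 = 2.445, v̄ = (3.00+3.40)/2 = 3.2 → q = 5.5×2.445×3.2 = 43.03 ft³/s
Panel 5-6: Δb = 8.5 ft, d̄ = (2.07+2.16)/2 = 2.115, v̄ = (3.40+2.52)/2 = 2.96 → q = 8.5×2.115×2.96 = 53.21 ft³/s
Panel 6-7: Δb = 5.1 ft, d̄ = (2.16+0.00)/2 = 1.08, v̄ = (2.52+0.00)/2 = 1.26 → q = 5.1×1.08×1.26 = 6.940 ft³/s
Q = Σ q = 240.3 ft³/s

240 ft³/s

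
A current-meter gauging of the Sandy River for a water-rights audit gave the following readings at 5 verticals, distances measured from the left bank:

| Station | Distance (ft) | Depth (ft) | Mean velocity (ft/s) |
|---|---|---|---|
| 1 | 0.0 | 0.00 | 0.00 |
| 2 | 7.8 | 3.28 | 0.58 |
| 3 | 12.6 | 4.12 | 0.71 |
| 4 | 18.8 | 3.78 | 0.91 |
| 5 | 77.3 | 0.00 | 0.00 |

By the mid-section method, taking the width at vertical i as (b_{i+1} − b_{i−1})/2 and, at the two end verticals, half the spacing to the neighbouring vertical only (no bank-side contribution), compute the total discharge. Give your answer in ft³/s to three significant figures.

139 ft³/s

w_2 = (12.6 − 0.0)/2 = 6.3 ft; q_2 = 0.58 × 3.28 × 6.3 = 11.99 ft³/s
w_3 = (18.8 − 7.8)/2 = 5.5 ft; q_3 = 0.71 × 4.12 × 5.5 = 16.09 ft³/s
w_4 = (77.3 − 12.6)/2 = 32.35 ft; q_4 = 0.91 × 3.78 × 32.35 = 111.3 ft³/s
Stations 1, 5 contribute zero (depth or velocity is 0).
Q = Σ qᵢ = 139.4 ft³/s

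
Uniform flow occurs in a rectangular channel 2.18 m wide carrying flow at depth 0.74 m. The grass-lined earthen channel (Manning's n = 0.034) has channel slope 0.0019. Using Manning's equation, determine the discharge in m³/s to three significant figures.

A = b·y = 2.18 × 0.74 = 1.613 m²
P = b + 2y = 2.18 + 2×0.74 = 3.660 m
R = A/P = 1.613/3.660 = 0.4408 m
Q = (1/n)·A·R^(2/3)·S^(1/2) = (1/0.034) × 1.613 × 0.4408^(2/3) × 0.0019^(1/2) = 1.198 m³/s

1.20 m³/s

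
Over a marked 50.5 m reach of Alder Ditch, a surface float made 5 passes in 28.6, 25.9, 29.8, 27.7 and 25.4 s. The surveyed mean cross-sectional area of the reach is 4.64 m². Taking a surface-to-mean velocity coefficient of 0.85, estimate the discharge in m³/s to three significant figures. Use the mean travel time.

7.25 m³/s

t̄ = (28.6 + 25.9 + 29.8 + 27.7 + 25.4) / 5 = 27.48 s
v_surface = L / t̄ = 50.5 / 27.48 = 1.838 m/s
v_mean = 0.85 × 1.838 = 1.562 m/s
Q = A × v_mean = 4.64 × 1.562 = 7.248 m³/s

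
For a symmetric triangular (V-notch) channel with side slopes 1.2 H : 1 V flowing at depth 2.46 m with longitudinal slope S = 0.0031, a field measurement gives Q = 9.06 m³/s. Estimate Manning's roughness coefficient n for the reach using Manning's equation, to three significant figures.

0.0430

A = z·y² = 1.2×2.46² = 7.262 m²
P = 2y√(1+z²) = 2×2.46×√(1+1.2²) = 7.685 m
R = A/P = 7.262/7.685 = 0.9449 m
n = (1/Q)·A·R^(2/3)·S^(1/2) = (1/9.06) × 7.262 × 0.9629 × 0.05568 = 0.04297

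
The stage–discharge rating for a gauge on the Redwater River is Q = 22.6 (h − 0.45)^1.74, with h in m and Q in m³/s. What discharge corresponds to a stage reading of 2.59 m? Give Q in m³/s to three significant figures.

Q = 22.6 × (2.59 − 0.45)^1.74 = 22.6 × 2.14^1.74 = 84.92 m³/s

84.9 m³/s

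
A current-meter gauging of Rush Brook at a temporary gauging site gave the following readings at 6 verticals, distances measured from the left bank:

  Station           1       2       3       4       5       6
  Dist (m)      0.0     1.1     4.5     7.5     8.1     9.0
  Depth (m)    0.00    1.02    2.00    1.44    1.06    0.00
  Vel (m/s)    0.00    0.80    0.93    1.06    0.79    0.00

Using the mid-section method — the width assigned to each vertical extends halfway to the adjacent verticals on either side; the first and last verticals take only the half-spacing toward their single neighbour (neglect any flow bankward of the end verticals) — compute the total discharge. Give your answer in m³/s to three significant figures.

11.2 m³/s

w_2 = (4.5 − 0.0)/2 = 2.25 m; q_2 = 0.80 × 1.02 × 2.25 = 1.836 m³/s
w_3 = (7.5 − 1.1)/2 = 3.2 m; q_3 = 0.93 × 2.00 × 3.2 = 5.952 m³/s
w_4 = (8.1 − 4.5)/2 = 1.8 m; q_4 = 1.06 × 1.44 × 1.8 = 2.748 m³/s
w_5 = (9.0 − 7.5)/2 = 0.75 m; q_5 = 0.79 × 1.06 × 0.75 = 0.6281 m³/s
Stations 1, 6 contribute zero (depth or velocity is 0).
Q = Σ qᵢ = 11.16 m³/s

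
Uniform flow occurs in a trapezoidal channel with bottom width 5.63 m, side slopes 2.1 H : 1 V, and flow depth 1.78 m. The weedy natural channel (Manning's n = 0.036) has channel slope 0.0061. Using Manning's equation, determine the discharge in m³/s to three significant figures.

40.8 m³/s

A = (b + z·y)·y = (5.63 + 2.1×1.78)×1.78 = 16.68 m²
P = b + 2y√(1+z²) = 5.63 + 2×1.78×√(1+2.1²) = 13.91 m
R = A/P = 16.68/13.91 = 1.199 m
Q = (1/n)·A·R^(2/3)·S^(1/2) = (1/0.036) × 16.68 × 1.199^(2/3) × 0.0061^(1/2) = 40.82 m³/s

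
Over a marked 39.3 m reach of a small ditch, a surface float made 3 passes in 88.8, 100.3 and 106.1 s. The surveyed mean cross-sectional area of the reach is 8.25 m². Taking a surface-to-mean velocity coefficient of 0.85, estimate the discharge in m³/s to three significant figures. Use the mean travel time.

2.80 m³/s

t̄ = (88.8 + 100.3 + 106.1) / 3 = 98.4 s
v_surface = L / t̄ = 39.3 / 98.4 = 0.3994 m/s
v_mean = 0.85 × 0.3994 = 0.3395 m/s
Q = A × v_mean = 8.25 × 0.3395 = 2.801 m³/s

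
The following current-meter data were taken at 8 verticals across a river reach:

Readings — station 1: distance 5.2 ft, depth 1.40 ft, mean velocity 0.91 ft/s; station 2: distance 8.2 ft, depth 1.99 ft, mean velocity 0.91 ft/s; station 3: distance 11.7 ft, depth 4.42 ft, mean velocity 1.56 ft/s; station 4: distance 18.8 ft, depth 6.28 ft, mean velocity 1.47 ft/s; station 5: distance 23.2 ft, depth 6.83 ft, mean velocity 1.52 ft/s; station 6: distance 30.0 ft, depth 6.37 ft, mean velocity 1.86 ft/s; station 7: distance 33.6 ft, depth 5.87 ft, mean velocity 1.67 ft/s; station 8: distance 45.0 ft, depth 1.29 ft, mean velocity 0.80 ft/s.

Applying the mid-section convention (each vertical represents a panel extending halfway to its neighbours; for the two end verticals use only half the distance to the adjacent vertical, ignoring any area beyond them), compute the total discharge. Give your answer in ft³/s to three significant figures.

297 ft³/s

w_1 = (8.2 − 5.2)/2 = 1.5 ft; q_1 = 0.91 × 1.40 × 1.5 = 1.911 ft³/s
w_2 = (11.7 − 5.2)/2 = 3.25 ft; q_2 = 0.91 × 1.99 × 3.25 = 5.885 ft³/s
w_3 = (18.8 − 8.2)/2 = 5.3 ft; q_3 = 1.56 × 4.42 × 5.3 = 36.54 ft³/s
w_4 = (23.2 − 11.7)/2 = 5.75 ft; q_4 = 1.47 × 6.28 × 5.75 = 53.08 ft³/s
w_5 = (30.0 − 18.8)/2 = 5.6 ft; q_5 = 1.52 × 6.83 × 5.6 = 58.14 ft³/s
w_6 = (33.6 − 23.2)/2 = 5.2 ft; q_6 = 1.86 × 6.37 × 5.2 = 61.61 ft³/s
w_7 = (45.0 − 30.0)/2 = 7.5 ft; q_7 = 1.67 × 5.87 × 7.5 = 73.52 ft³/s
w_8 = (45.0 − 33.6)/2 = 5.7 ft; q_8 = 0.80 × 1.29 × 5.7 = 5.882 ft³/s
Q = Σ qᵢ = 296.6 ft³/s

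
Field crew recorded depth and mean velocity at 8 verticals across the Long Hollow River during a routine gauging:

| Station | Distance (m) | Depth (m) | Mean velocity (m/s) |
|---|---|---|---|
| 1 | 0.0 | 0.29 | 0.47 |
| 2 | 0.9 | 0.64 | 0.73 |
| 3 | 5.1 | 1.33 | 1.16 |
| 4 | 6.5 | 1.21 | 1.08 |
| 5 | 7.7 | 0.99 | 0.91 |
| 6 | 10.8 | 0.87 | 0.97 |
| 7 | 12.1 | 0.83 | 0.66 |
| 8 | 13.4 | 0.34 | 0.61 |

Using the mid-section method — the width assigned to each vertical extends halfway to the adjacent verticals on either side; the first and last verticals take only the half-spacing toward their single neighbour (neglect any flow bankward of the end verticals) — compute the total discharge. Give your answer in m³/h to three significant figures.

42900 m³/h

w_1 = (0.9 − 0.0)/2 = 0.45 m; q_1 = 0.47 × 0.29 × 0.45 = 0.06134 m³/s
w_2 = (5.1 − 0.0)/2 = 2.55 m; q_2 = 0.73 × 0.64 × 2.55 = 1.191 m³/s
w_3 = (6.5 − 0.9)/2 = 2.8 m; q_3 = 1.16 × 1.33 × 2.8 = 4.320 m³/s
w_4 = (7.7 − 5.1)/2 = 1.3 m; q_4 = 1.08 × 1.21 × 1.3 = 1.699 m³/s
w_5 = (10.8 − 6.5)/2 = 2.15 m; q_5 = 0.91 × 0.99 × 2.15 = 1.937 m³/s
w_6 = (12.1 − 7.7)/2 = 2.2 m; q_6 = 0.97 × 0.87 × 2.2 = 1.857 m³/s
w_7 = (13.4 − 10.8)/2 = 1.3 m; q_7 = 0.66 × 0.83 × 1.3 = 0.7121 m³/s
w_8 = (13.4 − 12.1)/2 = 0.65 m; q_8 = 0.61 × 0.34 × 0.65 = 0.1348 m³/s
Q = Σ qᵢ = 11.91 m³/s
= 11.91 × 3600 = 42880 m³/h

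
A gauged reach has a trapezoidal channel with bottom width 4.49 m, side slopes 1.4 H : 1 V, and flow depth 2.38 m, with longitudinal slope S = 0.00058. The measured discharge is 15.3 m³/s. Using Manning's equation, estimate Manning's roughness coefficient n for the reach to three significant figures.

A = (b + z·y)·y = (4.49 + 1.4×2.38)×2.38 = 18.62 m²
P = b + 2y√(1+z²) = 4.49 + 2×2.38×√(1+1.4²) = 12.68 m
R = A/P = 18.62/12.68 = 1.468 m
n = (1/Q)·A·R^(2/3)·S^(1/2) = (1/15.3) × 18.62 × 1.292 × 0.02408 = 0.03785

0.0379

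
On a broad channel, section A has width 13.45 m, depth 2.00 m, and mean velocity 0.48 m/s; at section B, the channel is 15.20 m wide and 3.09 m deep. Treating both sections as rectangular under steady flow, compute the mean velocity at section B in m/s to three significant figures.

Q = A₁V₁ = (13.45×2.00) × 0.48 = 12.91 m³/s
A₂ = 15.20 × 3.09 = 46.97 m²
V₂ = Q/A₂ = 12.91/46.97 = 0.2749 m/s

0.275 m/s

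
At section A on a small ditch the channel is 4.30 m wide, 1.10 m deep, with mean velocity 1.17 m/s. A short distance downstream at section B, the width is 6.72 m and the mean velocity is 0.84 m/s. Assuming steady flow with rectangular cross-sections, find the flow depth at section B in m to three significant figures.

0.980 m

Q = A₁V₁ = (4.30×1.10) × 1.17 = 5.534 m³/s
d₂ = Q/(b₂ V₂) = 5.534/(6.72×0.84) = 0.9804 m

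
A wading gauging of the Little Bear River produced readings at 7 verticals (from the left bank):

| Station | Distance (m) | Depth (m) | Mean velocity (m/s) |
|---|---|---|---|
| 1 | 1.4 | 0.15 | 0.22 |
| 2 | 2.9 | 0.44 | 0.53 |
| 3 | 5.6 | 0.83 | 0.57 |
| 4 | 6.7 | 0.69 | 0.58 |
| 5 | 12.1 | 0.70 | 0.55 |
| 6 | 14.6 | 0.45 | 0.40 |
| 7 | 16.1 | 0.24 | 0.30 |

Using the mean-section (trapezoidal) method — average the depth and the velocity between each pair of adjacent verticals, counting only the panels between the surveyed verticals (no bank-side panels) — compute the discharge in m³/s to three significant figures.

Panel 1-2: Δb = 1.5 m, d̄ = (0.15+0.44)/2 = 0.295, v̄ = (0.22+0.53)/2 = 0.375 → q = 1.5×0.295×0.375 = 0.1659 m³/s
Panel 2-3: Δb = 2.7 m, d̄ = (0.44+0.83)/2 = 0.635, v̄ = (0.53+0.57)/2 = 0.55 → q = 2.7×0.635×0.55 = 0.9430 m³/s
Panel 3-4: Δb = 1.1 m, d̄ = (0.83+0.69)/2 = 0.76, v̄ = (0.57+0.58)/2 = 0.575 → q = 1.1×0.76×0.575 = 0.4807 m³/s
Panel 4-5: Δb = 5.4 m, d̄ = (0.69+0.70)/2 = 0.695, v̄ = (0.58+0.55)/2 = 0.565 → q = 5.4×0.695×0.565 = 2.120 m³/s
Panel 5-6: Δb = 2.5 m, d̄ = (0.70+0.45)/2 = 0.575, v̄ = (0.55+0.40)/2 = 0.475 → q = 2.5×0.575×0.475 = 0.6828 m³/s
Panel 6-7: Δb = 1.5 m, d̄ = (0.45+0.24)/2 = 0.345, v̄ = (0.40+0.30)/2 = 0.35 → q = 1.5×0.345×0.35 = 0.1811 m³/s
Q = Σ q = 4.574 m³/s

4.57 m³/s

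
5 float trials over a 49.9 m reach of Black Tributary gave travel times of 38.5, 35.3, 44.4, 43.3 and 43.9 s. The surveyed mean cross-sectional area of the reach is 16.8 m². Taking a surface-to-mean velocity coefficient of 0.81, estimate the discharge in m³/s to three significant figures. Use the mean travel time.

16.5 m³/s

t̄ = (38.5 + 35.3 + 44.4 + 43.3 + 43.9) / 5 = 41.08 s
v_surface = L / t̄ = 49.9 / 41.08 = 1.215 m/s
v_mean = 0.81 × 1.215 = 0.9839 m/s
Q = A × v_mean = 16.8 × 0.9839 = 16.53 m³/s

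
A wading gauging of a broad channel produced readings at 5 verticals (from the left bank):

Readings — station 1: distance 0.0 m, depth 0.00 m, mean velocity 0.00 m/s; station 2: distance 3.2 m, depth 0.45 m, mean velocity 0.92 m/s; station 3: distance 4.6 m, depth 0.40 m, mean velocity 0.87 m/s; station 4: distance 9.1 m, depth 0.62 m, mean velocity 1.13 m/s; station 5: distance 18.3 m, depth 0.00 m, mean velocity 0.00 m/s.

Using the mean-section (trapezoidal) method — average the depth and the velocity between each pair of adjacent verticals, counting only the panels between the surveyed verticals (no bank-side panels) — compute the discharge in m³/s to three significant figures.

4.77 m³/s

Panel 1-2: Δb = 3.2 m, d̄ = (0.00+0.45)/2 = 0.225, v̄ = (0.00+0.92)/2 = 0.46 → q = 3.2×0.225×0.46 = 0.3312 m³/s
Panel 2-3: Δb = 1.4 m, d̄ = (0.45+0.40)/2 = 0.425, v̄ = (0.92+0.87)/2 = 0.895 → q = 1.4×0.425×0.895 = 0.5325 m³/s
Panel 3-4: Δb = 4.5 m, d̄ = (0.40+0.62)/2 = 0.51, v̄ = (0.87+1.13)/2 = 1 → q = 4.5×0.51×1 = 2.295 m³/s
Panel 4-5: Δb = 9.2 m, d̄ = (0.62+0.00)/2 = 0.31, v̄ = (1.13+0.00)/2 = 0.565 → q = 9.2×0.31×0.565 = 1.611 m³/s
Q = Σ q = 4.770 m³/s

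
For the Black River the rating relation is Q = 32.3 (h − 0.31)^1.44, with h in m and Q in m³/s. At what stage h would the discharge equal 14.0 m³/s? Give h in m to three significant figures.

0.870 m

h − h₀ = (Q/C)^(1/b) = (14.0/32.3)^(1/1.44) = 0.5596 m
h = 0.31 + 0.5596 = 0.8696 m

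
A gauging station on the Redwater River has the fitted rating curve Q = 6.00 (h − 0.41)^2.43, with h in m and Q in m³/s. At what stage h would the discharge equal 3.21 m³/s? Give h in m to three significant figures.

h − h₀ = (Q/C)^(1/b) = (3.21/6.00)^(1/2.43) = 0.7731 m
h = 0.41 + 0.7731 = 1.183 m

1.18 m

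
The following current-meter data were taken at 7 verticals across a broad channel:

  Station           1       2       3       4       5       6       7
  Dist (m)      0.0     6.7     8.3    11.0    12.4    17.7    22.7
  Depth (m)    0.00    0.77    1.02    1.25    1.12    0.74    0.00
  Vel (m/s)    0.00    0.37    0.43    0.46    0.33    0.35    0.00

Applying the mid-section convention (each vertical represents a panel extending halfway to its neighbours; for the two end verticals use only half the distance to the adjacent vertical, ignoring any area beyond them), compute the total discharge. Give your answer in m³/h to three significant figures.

w_2 = (8.3 − 0.0)/2 = 4.15 m; q_2 = 0.37 × 0.77 × 4.15 = 1.182 m³/s
w_3 = (11.0 − 6.7)/2 = 2.15 m; q_3 = 0.43 × 1.02 × 2.15 = 0.9430 m³/s
w_4 = (12.4 − 8.3)/2 = 2.05 m; q_4 = 0.46 × 1.25 × 2.05 = 1.179 m³/s
w_5 = (17.7 − 11.0)/2 = 3.35 m; q_5 = 0.33 × 1.12 × 3.35 = 1.238 m³/s
w_6 = (22.7 − 12.4)/2 = 5.15 m; q_6 = 0.35 × 0.74 × 5.15 = 1.334 m³/s
Stations 1, 7 contribute zero (depth or velocity is 0).
Q = Σ qᵢ = 5.876 m³/s
= 5.876 × 3600 = 21150 m³/h

21200 m³/h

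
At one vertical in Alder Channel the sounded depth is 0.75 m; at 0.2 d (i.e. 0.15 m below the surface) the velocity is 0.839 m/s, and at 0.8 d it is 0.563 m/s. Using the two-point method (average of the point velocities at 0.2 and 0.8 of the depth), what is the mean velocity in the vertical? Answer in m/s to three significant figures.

v̄ = (0.839 + 0.563) / 2 = 0.7010 m/s

0.701 m/s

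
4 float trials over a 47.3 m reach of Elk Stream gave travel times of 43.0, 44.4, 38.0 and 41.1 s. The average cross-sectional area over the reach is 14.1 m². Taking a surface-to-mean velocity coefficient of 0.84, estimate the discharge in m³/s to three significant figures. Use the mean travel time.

t̄ = (43.0 + 44.4 + 38.0 + 41.1) / 4 = 41.625 s
v_surface = L / t̄ = 47.3 / 41.625 = 1.136 m/s
v_mean = 0.84 × 1.136 = 0.9545 m/s
Q = A × v_mean = 14.1 × 0.9545 = 13.46 m³/s

13.5 m³/s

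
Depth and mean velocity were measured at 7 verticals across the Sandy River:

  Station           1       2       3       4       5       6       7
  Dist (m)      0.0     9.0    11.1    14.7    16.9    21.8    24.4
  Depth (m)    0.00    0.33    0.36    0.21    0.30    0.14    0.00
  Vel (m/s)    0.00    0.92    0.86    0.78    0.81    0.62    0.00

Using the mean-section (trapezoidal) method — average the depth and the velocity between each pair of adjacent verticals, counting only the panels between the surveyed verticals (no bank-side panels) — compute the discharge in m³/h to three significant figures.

Panel 1-2: Δb = 9 m, d̄ = (0.00+0.33)/2 = 0.165, v̄ = (0.00+0.92)/2 = 0.46 → q = 9×0.165×0.46 = 0.6831 m³/s
Panel 2-3: Δb = 2.1 m, d̄ = (0.33+0.36)/2 = 0.345, v̄ = (0.92+0.86)/2 = 0.89 → q = 2.1×0.345×0.89 = 0.6448 m³/s
Panel 3-4: Δb = 3.6 m, d̄ = (0.36+0.21)/2 = 0.285, v̄ = (0.86+0.78)/2 = 0.82 → q = 3.6×0.285×0.82 = 0.8413 m³/s
Panel 4-5: Δb = 2.2 m, d̄ = (0.21+0.30)/2 = 0.255, v̄ = (0.78+0.81)/2 = 0.795 → q = 2.2×0.255×0.795 = 0.4460 m³/s
Panel 5-6: Δb = 4.9 m, d̄ = (0.30+0.14)/2 = 0.22, v̄ = (0.81+0.62)/2 = 0.715 → q = 4.9×0.22×0.715 = 0.7708 m³/s
Panel 6-7: Δb = 2.6 m, d̄ = (0.14+0.00)/2 = 0.07, v̄ = (0.62+0.00)/2 = 0.31 → q = 2.6×0.07×0.31 = 0.05642 m³/s
Q = Σ q = 3.442 m³/s
= 3.442 × 3600 = 12390 m³/h

12400 m³/h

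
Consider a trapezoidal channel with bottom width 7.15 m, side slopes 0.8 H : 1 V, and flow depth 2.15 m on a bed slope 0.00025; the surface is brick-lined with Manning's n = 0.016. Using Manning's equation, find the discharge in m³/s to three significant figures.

A = (b + z·y)·y = (7.15 + 0.8×2.15)×2.15 = 19.07 m²
P = b + 2y√(1+z²) = 7.15 + 2×2.15×√(1+0.8²) = 12.66 m
R = A/P = 19.07/12.66 = 1.507 m
Q = (1/n)·A·R^(2/3)·S^(1/2) = (1/0.016) × 19.07 × 1.507^(2/3) × 0.00025^(1/2) = 24.77 m³/s

24.8 m³/s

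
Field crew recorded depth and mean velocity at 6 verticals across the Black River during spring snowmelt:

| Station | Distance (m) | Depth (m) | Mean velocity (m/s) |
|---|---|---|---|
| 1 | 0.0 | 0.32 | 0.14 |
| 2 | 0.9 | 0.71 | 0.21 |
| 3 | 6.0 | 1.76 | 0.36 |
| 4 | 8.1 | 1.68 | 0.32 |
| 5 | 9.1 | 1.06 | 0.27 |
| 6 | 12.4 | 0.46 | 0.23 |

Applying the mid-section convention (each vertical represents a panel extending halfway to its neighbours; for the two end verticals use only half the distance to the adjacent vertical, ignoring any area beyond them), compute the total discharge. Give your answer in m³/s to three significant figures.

w_1 = (0.9 − 0.0)/2 = 0.45 m; q_1 = 0.14 × 0.32 × 0.45 = 0.02016 m³/s
w_2 = (6.0 − 0.0)/2 = 3 m; q_2 = 0.21 × 0.71 × 3 = 0.4473 m³/s
w_3 = (8.1 − 0.9)/2 = 3.6 m; q_3 = 0.36 × 1.76 × 3.6 = 2.281 m³/s
w_4 = (9.1 − 6.0)/2 = 1.55 m; q_4 = 0.32 × 1.68 × 1.55 = 0.8333 m³/s
w_5 = (12.4 − 8.1)/2 = 2.15 m; q_5 = 0.27 × 1.06 × 2.15 = 0.6153 m³/s
w_6 = (12.4 − 9.1)/2 = 1.65 m; q_6 = 0.23 × 0.46 × 1.65 = 0.1746 m³/s
Q = Σ qᵢ = 4.372 m³/s

4.37 m³/s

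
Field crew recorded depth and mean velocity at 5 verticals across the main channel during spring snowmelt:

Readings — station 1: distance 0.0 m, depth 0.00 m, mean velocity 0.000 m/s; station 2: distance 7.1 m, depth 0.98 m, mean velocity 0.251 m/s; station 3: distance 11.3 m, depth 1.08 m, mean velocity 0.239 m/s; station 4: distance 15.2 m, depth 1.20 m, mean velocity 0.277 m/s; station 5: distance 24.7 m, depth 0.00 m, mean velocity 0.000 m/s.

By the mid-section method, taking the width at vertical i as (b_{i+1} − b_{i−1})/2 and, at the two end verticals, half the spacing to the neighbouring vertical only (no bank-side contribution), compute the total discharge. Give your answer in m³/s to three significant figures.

w_2 = (11.3 − 0.0)/2 = 5.65 m; q_2 = 0.251 × 0.98 × 5.65 = 1.390 m³/s
w_3 = (15.2 − 7.1)/2 = 4.05 m; q_3 = 0.239 × 1.08 × 4.05 = 1.045 m³/s
w_4 = (24.7 − 11.3)/2 = 6.7 m; q_4 = 0.277 × 1.20 × 6.7 = 2.227 m³/s
Stations 1, 5 contribute zero (depth or velocity is 0).
Q = Σ qᵢ = 4.662 m³/s

4.66 m³/s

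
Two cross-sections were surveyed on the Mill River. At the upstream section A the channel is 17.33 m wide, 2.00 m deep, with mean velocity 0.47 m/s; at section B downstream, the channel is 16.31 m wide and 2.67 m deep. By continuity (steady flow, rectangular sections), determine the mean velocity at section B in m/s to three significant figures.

0.374 m/s

Q = A₁V₁ = (17.33×2.00) × 0.47 = 16.29 m³/s
A₂ = 16.31 × 2.67 = 43.55 m²
V₂ = Q/A₂ = 16.29/43.55 = 0.3741 m/s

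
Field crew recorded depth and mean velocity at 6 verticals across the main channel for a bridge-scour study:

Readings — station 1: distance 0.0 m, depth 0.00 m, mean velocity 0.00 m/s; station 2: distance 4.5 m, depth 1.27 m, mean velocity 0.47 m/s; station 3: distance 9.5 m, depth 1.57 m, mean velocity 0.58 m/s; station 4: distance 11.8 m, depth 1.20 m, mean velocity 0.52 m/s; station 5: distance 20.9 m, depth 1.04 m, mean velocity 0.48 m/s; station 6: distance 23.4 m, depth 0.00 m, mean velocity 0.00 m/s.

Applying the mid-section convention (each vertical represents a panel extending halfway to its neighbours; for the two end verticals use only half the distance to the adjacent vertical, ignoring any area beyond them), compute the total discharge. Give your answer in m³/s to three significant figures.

12.6 m³/s

w_2 = (9.5 − 0.0)/2 = 4.75 m; q_2 = 0.47 × 1.27 × 4.75 = 2.835 m³/s
w_3 = (11.8 − 4.5)/2 = 3.65 m; q_3 = 0.58 × 1.57 × 3.65 = 3.324 m³/s
w_4 = (20.9 − 9.5)/2 = 5.7 m; q_4 = 0.52 × 1.20 × 5.7 = 3.557 m³/s
w_5 = (23.4 − 11.8)/2 = 5.8 m; q_5 = 0.48 × 1.04 × 5.8 = 2.895 m³/s
Stations 1, 6 contribute zero (depth or velocity is 0).
Q = Σ qᵢ = 12.61 m³/s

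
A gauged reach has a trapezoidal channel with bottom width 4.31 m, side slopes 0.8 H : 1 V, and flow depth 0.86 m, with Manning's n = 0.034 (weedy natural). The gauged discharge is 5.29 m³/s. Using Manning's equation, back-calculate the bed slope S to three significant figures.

0.00305

A = (b + z·y)·y = (4.31 + 0.8×0.86)×0.86 = 4.298 m²
P = b + 2y√(1+z²) = 4.31 + 2×0.86×√(1+0.8²) = 6.513 m
R = A/P = 4.298/6.513 = 0.6600 m
S = (Q·n / (1·A·R^(2/3)))² = (5.29×0.034 / (1×4.298×0.7580))² = 0.003047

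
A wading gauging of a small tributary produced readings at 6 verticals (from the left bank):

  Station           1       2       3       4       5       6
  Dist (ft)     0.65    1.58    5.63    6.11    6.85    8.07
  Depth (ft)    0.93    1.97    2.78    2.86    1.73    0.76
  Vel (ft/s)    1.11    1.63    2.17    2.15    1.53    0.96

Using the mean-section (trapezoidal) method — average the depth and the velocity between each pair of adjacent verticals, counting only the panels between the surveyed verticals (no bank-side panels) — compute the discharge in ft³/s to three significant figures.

Panel 1-2: Δb = 0.93 ft, d̄ = (0.93+1.97)/2 = 1.45, v̄ = (1.11+1.63)/2 = 1.37 → q = 0.93×1.45×1.37 = 1.847 ft³/s
Panel 2-3: Δb = 4.05 ft, d̄ = (1.97+2.78)/2 = 2.375, v̄ = (1.63+2.17)/2 = 1.9 → q = 4.05×2.375×1.9 = 18.28 ft³/s
Panel 3-4: Δb = 0.48 ft, d̄ = (2.78+2.86)/2 = 2.82, v̄ = (2.17+2.15)/2 = 2.16 → q = 0.48×2.82×2.16 = 2.924 ft³/s
Panel 4-5: Δb = 0.74 ft, d̄ = (2.86+1.73)/2 = 2.295, v̄ = (2.15+1.53)/2 = 1.84 → q = 0.74×2.295×1.84 = 3.125 ft³/s
Panel 5-6: Δb = 1.22 ft, d̄ = (1.73+0.76)/2 = 1.245, v̄ = (1.53+0.96)/2 = 1.245 → q = 1.22×1.245×1.245 = 1.891 ft³/s
Q = Σ q = 28.06 ft³/s

28.1 ft³/s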